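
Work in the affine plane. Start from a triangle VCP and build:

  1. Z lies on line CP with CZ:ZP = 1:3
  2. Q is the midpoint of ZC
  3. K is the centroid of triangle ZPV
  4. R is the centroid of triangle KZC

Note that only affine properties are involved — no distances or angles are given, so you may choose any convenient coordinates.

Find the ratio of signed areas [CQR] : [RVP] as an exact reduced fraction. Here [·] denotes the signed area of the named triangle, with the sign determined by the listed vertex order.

Assign V = (0, 0), C = (1, 0), P = (0, 1) — the answer is frame-independent, so this choice is without loss of generality.
1. Z lies on line CP with CZ:ZP = 1:3 ⇒ Z = (3/4, 1/4)
2. Q is the midpoint of ZC ⇒ Q = (7/8, 1/8)
3. K is the centroid of triangle ZPV ⇒ K = (1/4, 5/12)
4. R is the centroid of triangle KZC ⇒ R = (2/3, 2/9)
2·[CQR] = 1/72, 2·[RVP] = -2/3
[CQR]:[RVP] = 1/72:-2/3 = -1/48

[CQR]:[RVP] = -1/48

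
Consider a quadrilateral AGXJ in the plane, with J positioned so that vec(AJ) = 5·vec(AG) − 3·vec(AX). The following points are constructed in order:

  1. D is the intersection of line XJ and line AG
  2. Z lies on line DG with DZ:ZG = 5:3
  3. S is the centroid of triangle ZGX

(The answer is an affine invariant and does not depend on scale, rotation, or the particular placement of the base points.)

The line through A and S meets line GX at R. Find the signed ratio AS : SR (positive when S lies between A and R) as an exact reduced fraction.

AS:SR = -33

Set A = (0, 0), G = (1, 0), X = (0, 1), J = (5, -3); any affine frame gives the same invariant.
1. D is the intersection of line XJ and line AG ⇒ D = (5/4, 0)
2. Z lies on line DG with DZ:ZG = 5:3 ⇒ Z = (35/32, 0)
3. S is the centroid of triangle ZGX ⇒ S = (67/96, 1/3)
line AS meets GX at R = (67/99, 32/99)
S = A + t·(R−A) with t = 33/32, so AS:SR = 33/32:-1/32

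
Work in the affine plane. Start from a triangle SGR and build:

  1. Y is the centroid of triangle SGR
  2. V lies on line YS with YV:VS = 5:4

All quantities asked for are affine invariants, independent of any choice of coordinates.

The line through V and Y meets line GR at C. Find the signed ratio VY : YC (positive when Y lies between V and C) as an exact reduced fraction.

VY:YC = 10/9

Assign S = (0, 0), G = (1, 0), R = (0, 1) — the answer is frame-independent, so this choice is without loss of generality.
1. Y is the centroid of triangle SGR ⇒ Y = (1/3, 1/3)
2. V lies on line YS with YV:VS = 5:4 ⇒ V = (4/27, 4/27)
line VY meets GR at C = (1/2, 1/2)
Y = V + t·(C−V) with t = 10/19, so VY:YC = 10/19:9/19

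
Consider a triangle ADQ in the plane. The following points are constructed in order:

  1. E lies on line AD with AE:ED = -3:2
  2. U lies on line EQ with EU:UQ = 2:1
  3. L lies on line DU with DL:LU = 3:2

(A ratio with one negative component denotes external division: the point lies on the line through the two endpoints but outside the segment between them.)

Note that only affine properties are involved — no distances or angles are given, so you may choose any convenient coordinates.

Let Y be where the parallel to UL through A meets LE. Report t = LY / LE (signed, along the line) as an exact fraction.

Choose coordinates A = (0, 0), D = (1, 0), Q = (0, 1).
1. E lies on line AD with AE:ED = -3:2 ⇒ E = (3, 0)
2. U lies on line EQ with EU:UQ = 2:1 ⇒ U = (1, 2/3)
3. L lies on line DU with DL:LU = 3:2 ⇒ L = (1, 2/5)
through A parallel to UL: direction (0, -4/15); meets LE at Y = (0, 3/5)
Y = L + t·(E−L) with t = -1/2

t = -1/2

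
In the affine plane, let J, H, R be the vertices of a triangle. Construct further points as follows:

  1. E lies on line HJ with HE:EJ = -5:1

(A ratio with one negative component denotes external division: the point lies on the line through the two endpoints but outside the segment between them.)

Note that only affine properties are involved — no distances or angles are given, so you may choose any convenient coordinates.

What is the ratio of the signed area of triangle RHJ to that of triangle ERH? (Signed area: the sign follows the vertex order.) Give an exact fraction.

Work in coordinates with J = (0, 0), H = (1, 0), R = (0, 1).
1. E lies on line HJ with HE:EJ = -5:1 ⇒ E = (-1/4, 0)
2·[RHJ] = -1, 2·[ERH] = -5/4
[RHJ]:[ERH] = -1:-5/4 = 4/5

[RHJ]:[ERH] = 4/5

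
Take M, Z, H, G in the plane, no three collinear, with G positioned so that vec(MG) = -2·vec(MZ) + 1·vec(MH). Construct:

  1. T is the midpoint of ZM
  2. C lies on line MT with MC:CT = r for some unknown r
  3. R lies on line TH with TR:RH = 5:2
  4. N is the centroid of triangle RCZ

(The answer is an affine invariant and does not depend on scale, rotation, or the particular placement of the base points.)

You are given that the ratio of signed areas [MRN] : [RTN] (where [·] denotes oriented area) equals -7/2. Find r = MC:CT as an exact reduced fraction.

Work in coordinates with M = (0, 0), Z = (1, 0), H = (0, 1), G = (-2, 1).
1. T is the midpoint of ZM ⇒ T = (1/2, 0)
2. With MC:CT = r, write λ = r/(r+1) so C = M + λ·(T−M); C is affine-linear in λ
3. R lies on line TH with TR:RH = 5:2 ⇒ R = (1/7, 5/7)
4. N is the centroid of triangle RCZ ⇒ N is an affine combination of earlier points and hence also affine-linear in λ
Every point depending on C is an affine combination of C and λ-independent points, so each such coordinate is linear in λ; the λ² term in each signed area is a multiple of (T−M)×(T−M) = 0, so 2·[MRN] and 2·[RTN] are each linear in λ. Evaluating at λ=0 and λ=1:
  2·[MRN] = -5/42·λ − 5/21,   2·[RTN] = 5/42·λ
So [MRN]:[RTN] = (-5/42·λ − 5/21) / (5/42·λ). Setting this equal to -7/2:
  -5/42·λ − 5/21 = -7/2·(5/42·λ)  ⇒  λ = 4/5
Then r = λ/(1−λ) = (4/5)/(1/5) = 4. Check: with r = 4, C = (2/5, 0) and [MRN]:[RTN] = -7/2 as required.

r = 4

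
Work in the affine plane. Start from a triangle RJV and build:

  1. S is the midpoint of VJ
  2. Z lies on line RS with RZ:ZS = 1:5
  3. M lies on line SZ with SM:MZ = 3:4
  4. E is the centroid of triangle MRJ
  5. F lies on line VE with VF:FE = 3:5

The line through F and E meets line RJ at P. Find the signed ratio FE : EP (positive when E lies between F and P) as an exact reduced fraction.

Work in coordinates with R = (0, 0), J = (1, 0), V = (0, 1).
1. S is the midpoint of VJ ⇒ S = (1/2, 1/2)
2. Z lies on line RS with RZ:ZS = 1:5 ⇒ Z = (1/12, 1/12)
3. M lies on line SZ with SM:MZ = 3:4 ⇒ M = (9/28, 9/28)
4. E is the centroid of triangle MRJ ⇒ E = (37/84, 3/28)
5. F lies on line VE with VF:FE = 3:5 ⇒ F = (37/224, 149/224)
line FE meets RJ at P = (37/75, 0)
E = F + t·(P−F) with t = 125/149, so FE:EP = 125/149:24/149

FE:EP = 125/24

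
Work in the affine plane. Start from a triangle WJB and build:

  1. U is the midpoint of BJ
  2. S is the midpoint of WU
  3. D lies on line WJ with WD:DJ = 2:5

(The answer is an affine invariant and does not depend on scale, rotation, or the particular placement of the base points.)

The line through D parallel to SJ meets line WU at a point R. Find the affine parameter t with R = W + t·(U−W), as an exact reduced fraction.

t = 1/7

Set W = (0, 0), J = (1, 0), B = (0, 1); any affine frame gives the same invariant.
1. U is the midpoint of BJ ⇒ U = (1/2, 1/2)
2. S is the midpoint of WU ⇒ S = (1/4, 1/4)
3. D lies on line WJ with WD:DJ = 2:5 ⇒ D = (2/7, 0)
through D parallel to SJ: direction (3/4, -1/4); meets WU at R = (1/14, 1/14)
R = W + t·(U−W) with t = 1/7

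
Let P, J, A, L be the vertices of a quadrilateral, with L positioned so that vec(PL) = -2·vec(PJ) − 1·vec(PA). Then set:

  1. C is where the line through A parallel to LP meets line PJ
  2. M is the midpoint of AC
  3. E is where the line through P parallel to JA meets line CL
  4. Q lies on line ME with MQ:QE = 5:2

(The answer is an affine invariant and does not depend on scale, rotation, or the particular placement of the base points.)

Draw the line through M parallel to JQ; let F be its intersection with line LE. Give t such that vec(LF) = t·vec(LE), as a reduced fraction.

t = 79/114

Work in coordinates with P = (0, 0), J = (1, 0), A = (0, 1), L = (-2, -1).
1. C is where the line through A parallel to LP meets line PJ ⇒ C = (-2, 0)
2. M is the midpoint of AC ⇒ M = (-1, 1/2)
3. E is where the line through P parallel to JA meets line CL ⇒ E = (-2, 2)
4. Q lies on line ME with MQ:QE = 5:2 ⇒ Q = (-12/7, 11/7)
through M parallel to JQ: direction (-19/7, 11/7); meets LE at F = (-2, 41/38)
F = L + t·(E−L) with t = 79/114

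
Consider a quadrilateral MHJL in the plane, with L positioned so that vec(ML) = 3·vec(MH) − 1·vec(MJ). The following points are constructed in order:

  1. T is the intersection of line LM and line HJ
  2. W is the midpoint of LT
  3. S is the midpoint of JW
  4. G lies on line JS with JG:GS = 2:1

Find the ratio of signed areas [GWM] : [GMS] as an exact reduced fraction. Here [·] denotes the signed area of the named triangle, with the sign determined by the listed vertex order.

Choose coordinates M = (0, 0), H = (1, 0), J = (0, 1), L = (3, -1).
1. T is the intersection of line LM and line HJ ⇒ T = (3/2, -1/2)
2. W is the midpoint of LT ⇒ W = (9/4, -3/4)
3. S is the midpoint of JW ⇒ S = (9/8, 1/8)
4. G lies on line JS with JG:GS = 2:1 ⇒ G = (3/4, 5/12)
2·[GWM] = -3/2, 2·[GMS] = 3/8
[GWM]:[GMS] = -3/2:3/8 = -4

[GWM]:[GMS] = -4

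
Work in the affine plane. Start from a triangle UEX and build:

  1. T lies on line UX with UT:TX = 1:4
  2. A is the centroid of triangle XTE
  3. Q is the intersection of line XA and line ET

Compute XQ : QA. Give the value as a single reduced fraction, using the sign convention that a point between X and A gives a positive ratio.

Assign U = (0, 0), E = (1, 0), X = (0, 1) — the answer is frame-independent, so this choice is without loss of generality.
1. T lies on line UX with UT:TX = 1:4 ⇒ T = (0, 1/5)
2. A is the centroid of triangle XTE ⇒ A = (1/3, 2/5)
3. Q is the intersection of line XA and line ET ⇒ Q = (1/2, 1/10)
Q = X + t·(A−X) with t = 3/2, so XQ:QA = t:(1−t) = 3/2:-1/2

XQ:QA = -3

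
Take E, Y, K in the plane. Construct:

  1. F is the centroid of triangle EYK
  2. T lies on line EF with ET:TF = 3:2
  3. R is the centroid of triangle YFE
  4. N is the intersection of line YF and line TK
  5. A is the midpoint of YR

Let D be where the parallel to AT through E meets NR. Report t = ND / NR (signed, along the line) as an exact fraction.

Assign E = (0, 0), Y = (1, 0), K = (0, 1) — the answer is frame-independent, so this choice is without loss of generality.
1. F is the centroid of triangle EYK ⇒ F = (1/3, 1/3)
2. T lies on line EF with ET:TF = 3:2 ⇒ T = (1/5, 1/5)
3. R is the centroid of triangle YFE ⇒ R = (4/9, 1/9)
4. N is the intersection of line YF and line TK ⇒ N = (1/7, 3/7)
5. A is the midpoint of YR ⇒ A = (13/18, 1/18)
through E parallel to AT: direction (-47/90, 13/90); meets NR at D = (47/63, -13/63)
D = N + t·(R−N) with t = 2

t = 2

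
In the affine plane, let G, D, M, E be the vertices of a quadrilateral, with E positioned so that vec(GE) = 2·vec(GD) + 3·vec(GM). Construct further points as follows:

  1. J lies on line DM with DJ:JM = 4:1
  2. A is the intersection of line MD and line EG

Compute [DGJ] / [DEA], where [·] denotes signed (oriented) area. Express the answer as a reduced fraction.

Choose coordinates G = (0, 0), D = (1, 0), M = (0, 1), E = (2, 3).
1. J lies on line DM with DJ:JM = 4:1 ⇒ J = (1/5, 4/5)
2. A is the intersection of line MD and line EG ⇒ A = (2/5, 3/5)
2·[DGJ] = -4/5, 2·[DEA] = 12/5
[DGJ]:[DEA] = -4/5:12/5 = -1/3

[DGJ]:[DEA] = -1/3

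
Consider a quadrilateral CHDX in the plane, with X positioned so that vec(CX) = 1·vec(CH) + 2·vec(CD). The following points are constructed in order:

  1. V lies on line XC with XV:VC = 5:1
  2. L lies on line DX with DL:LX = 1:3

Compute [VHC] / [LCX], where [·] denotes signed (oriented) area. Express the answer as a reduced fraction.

Work in coordinates with C = (0, 0), H = (1, 0), D = (0, 1), X = (1, 2).
1. V lies on line XC with XV:VC = 5:1 ⇒ V = (1/6, 1/3)
2. L lies on line DX with DL:LX = 1:3 ⇒ L = (1/4, 5/4)
2·[VHC] = -1/3, 2·[LCX] = 3/4
[VHC]:[LCX] = -1/3:3/4 = -4/9

[VHC]:[LCX] = -4/9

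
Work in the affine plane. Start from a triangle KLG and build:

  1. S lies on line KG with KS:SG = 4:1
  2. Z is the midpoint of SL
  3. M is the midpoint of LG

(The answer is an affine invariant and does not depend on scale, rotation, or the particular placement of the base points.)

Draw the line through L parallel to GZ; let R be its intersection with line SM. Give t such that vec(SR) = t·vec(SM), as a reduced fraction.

t = 4/3

Set K = (0, 0), L = (1, 0), G = (0, 1); any affine frame gives the same invariant.
1. S lies on line KG with KS:SG = 4:1 ⇒ S = (0, 4/5)
2. Z is the midpoint of SL ⇒ Z = (1/2, 2/5)
3. M is the midpoint of LG ⇒ M = (1/2, 1/2)
through L parallel to GZ: direction (1/2, -3/5); meets SM at R = (2/3, 2/5)
R = S + t·(M−S) with t = 4/3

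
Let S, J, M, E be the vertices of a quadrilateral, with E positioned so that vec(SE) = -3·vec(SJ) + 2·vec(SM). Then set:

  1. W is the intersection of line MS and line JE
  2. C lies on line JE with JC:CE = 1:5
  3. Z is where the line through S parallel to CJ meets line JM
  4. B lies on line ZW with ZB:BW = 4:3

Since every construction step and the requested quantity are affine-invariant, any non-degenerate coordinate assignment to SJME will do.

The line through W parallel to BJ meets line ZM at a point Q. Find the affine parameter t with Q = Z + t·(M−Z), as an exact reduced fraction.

Choose coordinates S = (0, 0), J = (1, 0), M = (0, 1), E = (-3, 2).
1. W is the intersection of line MS and line JE ⇒ W = (0, 1/2)
2. C lies on line JE with JC:CE = 1:5 ⇒ C = (1/3, 1/3)
3. Z is where the line through S parallel to CJ meets line JM ⇒ Z = (2, -1)
4. B lies on line ZW with ZB:BW = 4:3 ⇒ B = (6/7, -1/7)
through W parallel to BJ: direction (1/7, 1/7); meets ZM at Q = (1/4, 3/4)
Q = Z + t·(M−Z) with t = 7/8

t = 7/8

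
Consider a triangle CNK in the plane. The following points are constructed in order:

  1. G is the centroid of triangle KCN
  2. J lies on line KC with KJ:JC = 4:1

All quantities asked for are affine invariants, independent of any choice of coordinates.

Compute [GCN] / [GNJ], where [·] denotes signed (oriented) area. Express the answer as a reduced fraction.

[GCN]:[GNJ] = -5/3

Choose coordinates C = (0, 0), N = (1, 0), K = (0, 1).
1. G is the centroid of triangle KCN ⇒ G = (1/3, 1/3)
2. J lies on line KC with KJ:JC = 4:1 ⇒ J = (0, 1/5)
2·[GCN] = 1/3, 2·[GNJ] = -1/5
[GCN]:[GNJ] = 1/3:-1/5 = -5/3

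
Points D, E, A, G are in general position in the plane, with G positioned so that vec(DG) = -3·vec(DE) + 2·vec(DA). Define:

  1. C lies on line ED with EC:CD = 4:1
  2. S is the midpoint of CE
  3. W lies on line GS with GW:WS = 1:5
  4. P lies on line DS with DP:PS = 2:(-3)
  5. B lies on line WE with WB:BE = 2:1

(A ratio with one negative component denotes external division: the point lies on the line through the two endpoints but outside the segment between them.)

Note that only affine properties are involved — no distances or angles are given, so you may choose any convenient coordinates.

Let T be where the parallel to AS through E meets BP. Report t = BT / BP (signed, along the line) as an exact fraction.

Set D = (0, 0), E = (1, 0), A = (0, 1), G = (-3, 2); any affine frame gives the same invariant.
1. C lies on line ED with EC:CD = 4:1 ⇒ C = (1/5, 0)
2. S is the midpoint of CE ⇒ S = (3/5, 0)
3. W lies on line GS with GW:WS = 1:5 ⇒ W = (-12/5, 5/3)
4. P lies on line DS with DP:PS = 2:(-3) ⇒ P = (-6/5, 0)
5. B lies on line WE with WB:BE = 2:1 ⇒ B = (-2/15, 5/9)
through E parallel to AS: direction (3/5, -1); meets BP at T = (10/21, 55/63)
T = B + t·(P−B) with t = -4/7

t = -4/7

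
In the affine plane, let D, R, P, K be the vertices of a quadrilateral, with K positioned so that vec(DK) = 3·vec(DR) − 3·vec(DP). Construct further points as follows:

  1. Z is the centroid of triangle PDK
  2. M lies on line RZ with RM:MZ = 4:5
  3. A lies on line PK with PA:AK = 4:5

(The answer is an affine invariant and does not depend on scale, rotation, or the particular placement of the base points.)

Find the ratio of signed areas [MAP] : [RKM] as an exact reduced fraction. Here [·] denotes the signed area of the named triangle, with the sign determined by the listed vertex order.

[MAP]:[RKM] = 1/12

Work in coordinates with D = (0, 0), R = (1, 0), P = (0, 1), K = (3, -3).
1. Z is the centroid of triangle PDK ⇒ Z = (1, -2/3)
2. M lies on line RZ with RM:MZ = 4:5 ⇒ M = (1, -8/27)
3. A lies on line PK with PA:AK = 4:5 ⇒ A = (4/3, -7/9)
2·[MAP] = -4/81, 2·[RKM] = -16/27
[MAP]:[RKM] = -4/81:-16/27 = 1/12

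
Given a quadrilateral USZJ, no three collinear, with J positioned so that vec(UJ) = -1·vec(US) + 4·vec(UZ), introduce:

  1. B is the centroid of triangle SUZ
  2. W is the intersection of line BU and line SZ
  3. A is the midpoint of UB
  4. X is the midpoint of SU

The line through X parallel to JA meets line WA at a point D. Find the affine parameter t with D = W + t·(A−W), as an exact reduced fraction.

t = 7/20

Assign U = (0, 0), S = (1, 0), Z = (0, 1), J = (-1, 4) — the answer is frame-independent, so this choice is without loss of generality.
1. B is the centroid of triangle SUZ ⇒ B = (1/3, 1/3)
2. W is the intersection of line BU and line SZ ⇒ W = (1/2, 1/2)
3. A is the midpoint of UB ⇒ A = (1/6, 1/6)
4. X is the midpoint of SU ⇒ X = (1/2, 0)
through X parallel to JA: direction (7/6, -23/6); meets WA at D = (23/60, 23/60)
D = W + t·(A−W) with t = 7/20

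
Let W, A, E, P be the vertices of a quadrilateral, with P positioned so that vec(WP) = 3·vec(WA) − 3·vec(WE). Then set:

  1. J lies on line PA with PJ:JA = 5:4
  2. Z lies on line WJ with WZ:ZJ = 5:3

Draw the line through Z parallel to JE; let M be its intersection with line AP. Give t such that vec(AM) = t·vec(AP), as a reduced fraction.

Choose coordinates W = (0, 0), A = (1, 0), E = (0, 1), P = (3, -3).
1. J lies on line PA with PJ:JA = 5:4 ⇒ J = (17/9, -4/3)
2. Z lies on line WJ with WZ:ZJ = 5:3 ⇒ Z = (85/72, -5/6)
through Z parallel to JE: direction (-17/9, 7/3); meets AP at M = (119/36, -83/24)
M = A + t·(P−A) with t = 83/72

t = 83/72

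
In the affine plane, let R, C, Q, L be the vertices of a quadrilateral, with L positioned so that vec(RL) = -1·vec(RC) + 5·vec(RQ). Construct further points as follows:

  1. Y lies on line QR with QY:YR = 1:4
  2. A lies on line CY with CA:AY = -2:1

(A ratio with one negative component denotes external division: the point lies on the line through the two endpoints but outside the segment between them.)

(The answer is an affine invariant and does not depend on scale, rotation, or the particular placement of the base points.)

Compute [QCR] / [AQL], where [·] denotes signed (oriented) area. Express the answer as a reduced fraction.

[QCR]:[AQL] = -5/17

Assign R = (0, 0), C = (1, 0), Q = (0, 1), L = (-1, 5) — the answer is frame-independent, so this choice is without loss of generality.
1. Y lies on line QR with QY:YR = 1:4 ⇒ Y = (0, 4/5)
2. A lies on line CY with CA:AY = -2:1 ⇒ A = (-1, 8/5)
2·[QCR] = -1, 2·[AQL] = 17/5
[QCR]:[AQL] = -1:17/5 = -5/17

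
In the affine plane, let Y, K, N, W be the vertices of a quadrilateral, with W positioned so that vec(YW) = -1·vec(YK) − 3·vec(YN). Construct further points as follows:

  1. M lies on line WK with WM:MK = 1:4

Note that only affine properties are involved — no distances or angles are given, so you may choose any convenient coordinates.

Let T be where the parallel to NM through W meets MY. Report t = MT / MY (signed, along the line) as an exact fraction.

Set Y = (0, 0), K = (1, 0), N = (0, 1), W = (-1, -3); any affine frame gives the same invariant.
1. M lies on line WK with WM:MK = 1:4 ⇒ M = (-3/5, -12/5)
through W parallel to NM: direction (-3/5, -17/5); meets MY at T = (-8/5, -32/5)
T = M + t·(Y−M) with t = -5/3

t = -5/3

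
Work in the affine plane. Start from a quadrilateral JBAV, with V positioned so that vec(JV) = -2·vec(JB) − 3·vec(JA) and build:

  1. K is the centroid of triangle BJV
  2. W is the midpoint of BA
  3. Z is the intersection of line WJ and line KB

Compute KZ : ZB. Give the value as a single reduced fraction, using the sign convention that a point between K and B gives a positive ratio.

Choose coordinates J = (0, 0), B = (1, 0), A = (0, 1), V = (-2, -3).
1. K is the centroid of triangle BJV ⇒ K = (-1/3, -1)
2. W is the midpoint of BA ⇒ W = (1/2, 1/2)
3. Z is the intersection of line WJ and line KB ⇒ Z = (-3, -3)
Z = K + t·(B−K) with t = -2, so KZ:ZB = t:(1−t) = -2:3

KZ:ZB = -2/3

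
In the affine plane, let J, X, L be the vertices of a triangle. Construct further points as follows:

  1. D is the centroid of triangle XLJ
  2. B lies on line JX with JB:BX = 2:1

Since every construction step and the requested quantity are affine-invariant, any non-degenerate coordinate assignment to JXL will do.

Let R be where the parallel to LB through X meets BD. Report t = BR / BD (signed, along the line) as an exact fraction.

Work in coordinates with J = (0, 0), X = (1, 0), L = (0, 1).
1. D is the centroid of triangle XLJ ⇒ D = (1/3, 1/3)
2. B lies on line JX with JB:BX = 2:1 ⇒ B = (2/3, 0)
through X parallel to LB: direction (2/3, -1); meets BD at R = (5/3, -1)
R = B + t·(D−B) with t = -3

t = -3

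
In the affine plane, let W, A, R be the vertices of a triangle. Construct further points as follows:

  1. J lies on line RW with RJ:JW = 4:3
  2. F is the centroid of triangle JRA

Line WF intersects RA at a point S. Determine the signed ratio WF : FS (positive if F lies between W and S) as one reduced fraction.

WF:FS = 17/4

Assign W = (0, 0), A = (1, 0), R = (0, 1) — the answer is frame-independent, so this choice is without loss of generality.
1. J lies on line RW with RJ:JW = 4:3 ⇒ J = (0, 3/7)
2. F is the centroid of triangle JRA ⇒ F = (1/3, 10/21)
line WF meets RA at S = (7/17, 10/17)
F = W + t·(S−W) with t = 17/21, so WF:FS = 17/21:4/21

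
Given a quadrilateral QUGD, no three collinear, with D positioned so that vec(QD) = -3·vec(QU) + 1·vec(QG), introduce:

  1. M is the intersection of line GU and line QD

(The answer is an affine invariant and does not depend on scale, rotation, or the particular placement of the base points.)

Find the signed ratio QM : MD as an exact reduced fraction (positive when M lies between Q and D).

Set Q = (0, 0), U = (1, 0), G = (0, 1), D = (-3, 1); any affine frame gives the same invariant.
1. M is the intersection of line GU and line QD ⇒ M = (3/2, -1/2)
M = Q + t·(D−Q) with t = -1/2, so QM:MD = t:(1−t) = -1/2:3/2

QM:MD = -1/3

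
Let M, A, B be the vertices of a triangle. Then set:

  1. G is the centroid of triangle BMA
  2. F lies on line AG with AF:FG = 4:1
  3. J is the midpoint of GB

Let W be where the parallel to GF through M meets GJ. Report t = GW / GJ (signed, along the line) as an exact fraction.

Work in coordinates with M = (0, 0), A = (1, 0), B = (0, 1).
1. G is the centroid of triangle BMA ⇒ G = (1/3, 1/3)
2. F lies on line AG with AF:FG = 4:1 ⇒ F = (7/15, 4/15)
3. J is the midpoint of GB ⇒ J = (1/6, 2/3)
through M parallel to GF: direction (2/15, -1/15); meets GJ at W = (2/3, -1/3)
W = G + t·(J−G) with t = -2

t = -2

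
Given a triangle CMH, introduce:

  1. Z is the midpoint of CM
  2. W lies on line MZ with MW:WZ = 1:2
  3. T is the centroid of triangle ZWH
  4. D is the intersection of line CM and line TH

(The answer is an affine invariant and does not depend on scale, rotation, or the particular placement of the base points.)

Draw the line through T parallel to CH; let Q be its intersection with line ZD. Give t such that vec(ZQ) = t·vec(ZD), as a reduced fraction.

t = -1/3

Choose coordinates C = (0, 0), M = (1, 0), H = (0, 1).
1. Z is the midpoint of CM ⇒ Z = (1/2, 0)
2. W lies on line MZ with MW:WZ = 1:2 ⇒ W = (5/6, 0)
3. T is the centroid of triangle ZWH ⇒ T = (4/9, 1/3)
4. D is the intersection of line CM and line TH ⇒ D = (2/3, 0)
through T parallel to CH: direction (0, 1); meets ZD at Q = (4/9, 0)
Q = Z + t·(D−Z) with t = -1/3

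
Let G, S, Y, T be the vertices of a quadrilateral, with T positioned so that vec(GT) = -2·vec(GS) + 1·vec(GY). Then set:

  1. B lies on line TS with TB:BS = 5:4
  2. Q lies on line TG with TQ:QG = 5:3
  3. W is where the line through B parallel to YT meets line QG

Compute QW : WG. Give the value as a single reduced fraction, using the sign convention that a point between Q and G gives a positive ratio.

Work in coordinates with G = (0, 0), S = (1, 0), Y = (0, 1), T = (-2, 1).
1. B lies on line TS with TB:BS = 5:4 ⇒ B = (-1/3, 4/9)
2. Q lies on line TG with TQ:QG = 5:3 ⇒ Q = (-3/4, 3/8)
3. W is where the line through B parallel to YT meets line QG ⇒ W = (-8/9, 4/9)
W = Q + t·(G−Q) with t = -5/27, so QW:WG = t:(1−t) = -5/27:32/27

QW:WG = -5/32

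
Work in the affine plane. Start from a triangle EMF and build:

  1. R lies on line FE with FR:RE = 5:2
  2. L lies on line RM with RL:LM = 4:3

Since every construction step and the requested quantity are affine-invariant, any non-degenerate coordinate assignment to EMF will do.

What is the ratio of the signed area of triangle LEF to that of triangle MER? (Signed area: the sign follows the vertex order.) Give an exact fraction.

Set E = (0, 0), M = (1, 0), F = (0, 1); any affine frame gives the same invariant.
1. R lies on line FE with FR:RE = 5:2 ⇒ R = (0, 2/7)
2. L lies on line RM with RL:LM = 4:3 ⇒ L = (4/7, 6/49)
2·[LEF] = -4/7, 2·[MER] = -2/7
[LEF]:[MER] = -4/7:-2/7 = 2

[LEF]:[MER] = 2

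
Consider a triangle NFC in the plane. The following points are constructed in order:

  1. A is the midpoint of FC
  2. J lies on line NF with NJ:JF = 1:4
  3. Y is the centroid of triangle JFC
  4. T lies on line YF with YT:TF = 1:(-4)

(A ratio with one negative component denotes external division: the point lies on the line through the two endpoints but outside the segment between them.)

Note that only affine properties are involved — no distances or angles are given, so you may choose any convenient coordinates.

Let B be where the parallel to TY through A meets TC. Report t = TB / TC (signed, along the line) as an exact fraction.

Work in coordinates with N = (0, 0), F = (1, 0), C = (0, 1).
1. A is the midpoint of FC ⇒ A = (1/2, 1/2)
2. J lies on line NF with NJ:JF = 1:4 ⇒ J = (1/5, 0)
3. Y is the centroid of triangle JFC ⇒ Y = (2/5, 1/3)
4. T lies on line YF with YT:TF = 1:(-4) ⇒ T = (1/5, 4/9)
through A parallel to TY: direction (1/5, -1/9); meets TC at B = (1/10, 13/18)
B = T + t·(C−T) with t = 1/2

t = 1/2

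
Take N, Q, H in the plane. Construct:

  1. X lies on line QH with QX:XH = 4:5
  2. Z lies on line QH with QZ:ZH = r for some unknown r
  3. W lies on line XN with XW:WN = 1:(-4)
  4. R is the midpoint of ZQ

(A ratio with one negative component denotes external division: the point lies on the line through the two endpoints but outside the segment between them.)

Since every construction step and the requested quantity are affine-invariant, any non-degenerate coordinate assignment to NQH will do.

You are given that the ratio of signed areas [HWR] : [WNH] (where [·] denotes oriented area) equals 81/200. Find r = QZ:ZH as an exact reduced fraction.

r = 1/4

Choose coordinates N = (0, 0), Q = (1, 0), H = (0, 1).
1. X lies on line QH with QX:XH = 4:5 ⇒ X = (5/9, 4/9)
2. With QZ:ZH = r, write λ = r/(r+1) so Z = Q + λ·(H−Q); Z is affine-linear in λ
3. W lies on line XN with XW:WN = 1:(-4) ⇒ W = (20/27, 16/27)
4. R is the midpoint of ZQ ⇒ R is an affine combination of earlier points and hence also affine-linear in λ
Every point depending on Z is an affine combination of Z and λ-independent points, so each such coordinate is linear in λ; the λ² term in each signed area is a multiple of (H−Q)×(H−Q) = 0, so 2·[HWR] and 2·[WNH] are each linear in λ. Evaluating at λ=0 and λ=1:
  2·[HWR] = 1/6·λ − 1/3,   2·[WNH] = -20/27
So [HWR]:[WNH] = (1/6·λ − 1/3) / (-20/27). Setting this equal to 81/200:
  1/6·λ − 1/3 = 81/200·(-20/27)  ⇒  λ = 1/5
Then r = λ/(1−λ) = (1/5)/(4/5) = 1/4. Check: with r = 1/4, Z = (4/5, 1/5) and [HWR]:[WNH] = 81/200 as required.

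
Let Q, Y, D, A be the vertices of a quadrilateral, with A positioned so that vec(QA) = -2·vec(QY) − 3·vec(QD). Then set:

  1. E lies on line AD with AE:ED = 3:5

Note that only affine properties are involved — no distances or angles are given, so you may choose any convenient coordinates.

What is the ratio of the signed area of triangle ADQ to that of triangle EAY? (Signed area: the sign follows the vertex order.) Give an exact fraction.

[ADQ]:[EAY] = -8/9

Work in coordinates with Q = (0, 0), Y = (1, 0), D = (0, 1), A = (-2, -3).
1. E lies on line AD with AE:ED = 3:5 ⇒ E = (-5/4, -3/2)
2·[ADQ] = -2, 2·[EAY] = 9/4
[ADQ]:[EAY] = -2:9/4 = -8/9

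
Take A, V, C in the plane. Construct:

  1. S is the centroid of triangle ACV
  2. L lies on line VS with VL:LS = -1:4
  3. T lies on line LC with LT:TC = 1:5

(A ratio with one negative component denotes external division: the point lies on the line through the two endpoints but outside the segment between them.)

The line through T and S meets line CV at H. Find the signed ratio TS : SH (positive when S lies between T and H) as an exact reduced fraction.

Work in coordinates with A = (0, 0), V = (1, 0), C = (0, 1).
1. S is the centroid of triangle ACV ⇒ S = (1/3, 1/3)
2. L lies on line VS with VL:LS = -1:4 ⇒ L = (11/9, -1/9)
3. T lies on line LC with LT:TC = 1:5 ⇒ T = (55/54, 2/27)
line TS meets CV at H = (20/23, 3/23)
S = T + t·(H−T) with t = 23/5, so TS:SH = 23/5:-18/5

TS:SH = -23/18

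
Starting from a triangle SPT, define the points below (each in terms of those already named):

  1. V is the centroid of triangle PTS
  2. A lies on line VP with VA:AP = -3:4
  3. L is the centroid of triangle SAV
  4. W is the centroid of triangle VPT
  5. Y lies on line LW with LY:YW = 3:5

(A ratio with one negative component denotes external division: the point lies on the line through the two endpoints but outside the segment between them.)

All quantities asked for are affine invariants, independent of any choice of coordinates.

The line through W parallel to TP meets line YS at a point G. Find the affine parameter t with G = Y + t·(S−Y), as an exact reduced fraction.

t = -35/29

Work in coordinates with S = (0, 0), P = (1, 0), T = (0, 1).
1. V is the centroid of triangle PTS ⇒ V = (1/3, 1/3)
2. A lies on line VP with VA:AP = -3:4 ⇒ A = (-5/3, 4/3)
3. L is the centroid of triangle SAV ⇒ L = (-4/9, 5/9)
4. W is the centroid of triangle VPT ⇒ W = (4/9, 4/9)
5. Y lies on line LW with LY:YW = 3:5 ⇒ Y = (-1/9, 37/72)
through W parallel to TP: direction (1, -1); meets YS at G = (-64/261, 296/261)
G = Y + t·(S−Y) with t = -35/29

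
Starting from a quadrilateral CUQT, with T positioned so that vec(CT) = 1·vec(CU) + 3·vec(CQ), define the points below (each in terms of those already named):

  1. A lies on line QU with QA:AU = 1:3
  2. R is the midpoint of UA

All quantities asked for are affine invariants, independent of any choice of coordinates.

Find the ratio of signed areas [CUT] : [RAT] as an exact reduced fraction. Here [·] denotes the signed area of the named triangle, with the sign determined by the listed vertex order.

Set C = (0, 0), U = (1, 0), Q = (0, 1), T = (1, 3); any affine frame gives the same invariant.
1. A lies on line QU with QA:AU = 1:3 ⇒ A = (1/4, 3/4)
2. R is the midpoint of UA ⇒ R = (5/8, 3/8)
2·[CUT] = 3, 2·[RAT] = -9/8
[CUT]:[RAT] = 3:-9/8 = -8/3

[CUT]:[RAT] = -8/3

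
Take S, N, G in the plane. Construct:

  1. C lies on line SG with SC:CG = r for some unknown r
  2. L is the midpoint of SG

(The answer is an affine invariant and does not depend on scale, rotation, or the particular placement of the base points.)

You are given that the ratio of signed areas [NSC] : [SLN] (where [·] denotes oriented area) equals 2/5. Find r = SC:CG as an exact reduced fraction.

r = 1/4

Set S = (0, 0), N = (1, 0), G = (0, 1); any affine frame gives the same invariant.
1. With SC:CG = r, write λ = r/(r+1) so C = S + λ·(G−S); C is affine-linear in λ
2. L is the midpoint of SG ⇒ L = (0, 1/2)
Every point depending on C is an affine combination of C and λ-independent points, so each such coordinate is linear in λ; the λ² term in each signed area is a multiple of (G−S)×(G−S) = 0, so 2·[NSC] and 2·[SLN] are each linear in λ. Evaluating at λ=0 and λ=1:
  2·[NSC] = −λ,   2·[SLN] = -1/2
So [NSC]:[SLN] = (−λ) / (-1/2). Setting this equal to 2/5:
  −λ = 2/5·(-1/2)  ⇒  λ = 1/5
Then r = λ/(1−λ) = (1/5)/(4/5) = 1/4. Check: with r = 1/4, C = (0, 1/5) and [NSC]:[SLN] = 2/5 as required.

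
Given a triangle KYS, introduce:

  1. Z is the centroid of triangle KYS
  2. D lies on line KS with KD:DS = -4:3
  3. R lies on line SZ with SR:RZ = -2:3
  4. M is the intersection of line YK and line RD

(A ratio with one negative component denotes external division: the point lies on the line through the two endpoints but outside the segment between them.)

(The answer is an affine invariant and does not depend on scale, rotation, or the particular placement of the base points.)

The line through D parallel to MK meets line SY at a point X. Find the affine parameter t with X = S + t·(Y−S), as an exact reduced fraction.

Assign K = (0, 0), Y = (1, 0), S = (0, 1) — the answer is frame-independent, so this choice is without loss of generality.
1. Z is the centroid of triangle KYS ⇒ Z = (1/3, 1/3)
2. D lies on line KS with KD:DS = -4:3 ⇒ D = (0, 4)
3. R lies on line SZ with SR:RZ = -2:3 ⇒ R = (-2/3, 7/3)
4. M is the intersection of line YK and line RD ⇒ M = (-8/5, 0)
through D parallel to MK: direction (8/5, 0); meets SY at X = (-3, 4)
X = S + t·(Y−S) with t = -3

t = -3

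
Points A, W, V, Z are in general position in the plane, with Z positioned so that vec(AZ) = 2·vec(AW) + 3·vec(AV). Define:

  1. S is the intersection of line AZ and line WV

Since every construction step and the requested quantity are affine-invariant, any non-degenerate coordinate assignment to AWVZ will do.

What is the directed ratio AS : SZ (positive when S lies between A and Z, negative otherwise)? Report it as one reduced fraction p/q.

AS:SZ = 1/4

Work in coordinates with A = (0, 0), W = (1, 0), V = (0, 1), Z = (2, 3).
1. S is the intersection of line AZ and line WV ⇒ S = (2/5, 3/5)
S = A + t·(Z−A) with t = 1/5, so AS:SZ = t:(1−t) = 1/5:4/5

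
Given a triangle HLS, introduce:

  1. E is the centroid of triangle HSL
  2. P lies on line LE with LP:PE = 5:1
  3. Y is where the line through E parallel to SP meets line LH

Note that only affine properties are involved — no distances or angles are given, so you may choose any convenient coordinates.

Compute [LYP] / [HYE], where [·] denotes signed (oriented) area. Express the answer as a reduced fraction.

[LYP]:[HYE] = -5/7

Assign H = (0, 0), L = (1, 0), S = (0, 1) — the answer is frame-independent, so this choice is without loss of generality.
1. E is the centroid of triangle HSL ⇒ E = (1/3, 1/3)
2. P lies on line LE with LP:PE = 5:1 ⇒ P = (4/9, 5/18)
3. Y is where the line through E parallel to SP meets line LH ⇒ Y = (7/13, 0)
2·[LYP] = -5/39, 2·[HYE] = 7/39
[LYP]:[HYE] = -5/39:7/39 = -5/7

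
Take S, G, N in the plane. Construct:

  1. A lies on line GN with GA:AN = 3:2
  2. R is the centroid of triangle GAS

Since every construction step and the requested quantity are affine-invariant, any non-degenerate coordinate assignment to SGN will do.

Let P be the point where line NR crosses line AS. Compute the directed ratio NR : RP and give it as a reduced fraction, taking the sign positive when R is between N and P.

Work in coordinates with S = (0, 0), G = (1, 0), N = (0, 1).
1. A lies on line GN with GA:AN = 3:2 ⇒ A = (2/5, 3/5)
2. R is the centroid of triangle GAS ⇒ R = (7/15, 1/5)
line NR meets AS at P = (14/45, 7/15)
R = N + t·(P−N) with t = 3/2, so NR:RP = 3/2:-1/2

NR:RP = -3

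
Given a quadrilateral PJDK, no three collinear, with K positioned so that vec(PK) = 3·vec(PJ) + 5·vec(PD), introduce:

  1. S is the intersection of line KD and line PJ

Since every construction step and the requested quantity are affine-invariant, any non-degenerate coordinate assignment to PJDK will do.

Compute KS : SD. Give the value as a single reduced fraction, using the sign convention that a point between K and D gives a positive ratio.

KS:SD = -5

Work in coordinates with P = (0, 0), J = (1, 0), D = (0, 1), K = (3, 5).
1. S is the intersection of line KD and line PJ ⇒ S = (-3/4, 0)
S = K + t·(D−K) with t = 5/4, so KS:SD = t:(1−t) = 5/4:-1/4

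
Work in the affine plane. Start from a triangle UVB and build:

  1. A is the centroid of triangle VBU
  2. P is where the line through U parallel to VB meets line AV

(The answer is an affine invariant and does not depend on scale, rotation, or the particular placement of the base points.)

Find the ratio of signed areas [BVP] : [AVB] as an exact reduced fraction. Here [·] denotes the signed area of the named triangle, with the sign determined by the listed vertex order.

[BVP]:[AVB] = -3

Assign U = (0, 0), V = (1, 0), B = (0, 1) — the answer is frame-independent, so this choice is without loss of generality.
1. A is the centroid of triangle VBU ⇒ A = (1/3, 1/3)
2. P is where the line through U parallel to VB meets line AV ⇒ P = (-1, 1)
2·[BVP] = -1, 2·[AVB] = 1/3
[BVP]:[AVB] = -1:1/3 = -3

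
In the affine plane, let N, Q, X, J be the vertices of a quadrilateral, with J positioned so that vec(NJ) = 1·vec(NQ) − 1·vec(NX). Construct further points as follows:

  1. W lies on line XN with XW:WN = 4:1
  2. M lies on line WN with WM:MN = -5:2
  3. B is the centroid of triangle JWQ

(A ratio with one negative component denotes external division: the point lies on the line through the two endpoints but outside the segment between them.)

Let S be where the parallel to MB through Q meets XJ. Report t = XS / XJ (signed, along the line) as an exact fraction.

Set N = (0, 0), Q = (1, 0), X = (0, 1), J = (1, -1); any affine frame gives the same invariant.
1. W lies on line XN with XW:WN = 4:1 ⇒ W = (0, 1/5)
2. M lies on line WN with WM:MN = -5:2 ⇒ M = (0, -2/15)
3. B is the centroid of triangle JWQ ⇒ B = (2/3, -4/15)
through Q parallel to MB: direction (2/3, -2/15); meets XJ at S = (4/9, 1/9)
S = X + t·(J−X) with t = 4/9

t = 4/9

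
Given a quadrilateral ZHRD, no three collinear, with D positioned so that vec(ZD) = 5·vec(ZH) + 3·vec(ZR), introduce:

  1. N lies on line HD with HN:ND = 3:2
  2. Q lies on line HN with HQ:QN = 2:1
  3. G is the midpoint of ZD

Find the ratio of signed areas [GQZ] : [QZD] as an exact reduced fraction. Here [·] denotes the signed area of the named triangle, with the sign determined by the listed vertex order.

Set Z = (0, 0), H = (1, 0), R = (0, 1), D = (5, 3); any affine frame gives the same invariant.
1. N lies on line HD with HN:ND = 3:2 ⇒ N = (17/5, 9/5)
2. Q lies on line HN with HQ:QN = 2:1 ⇒ Q = (13/5, 6/5)
3. G is the midpoint of ZD ⇒ G = (5/2, 3/2)
2·[GQZ] = -9/10, 2·[QZD] = -9/5
[GQZ]:[QZD] = -9/10:-9/5 = 1/2

[GQZ]:[QZD] = 1/2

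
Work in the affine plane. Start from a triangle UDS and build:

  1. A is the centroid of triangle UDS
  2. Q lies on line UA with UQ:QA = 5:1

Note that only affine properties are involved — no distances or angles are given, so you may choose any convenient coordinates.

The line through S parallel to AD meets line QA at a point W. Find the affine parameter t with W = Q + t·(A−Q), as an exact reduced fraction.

Set U = (0, 0), D = (1, 0), S = (0, 1); any affine frame gives the same invariant.
1. A is the centroid of triangle UDS ⇒ A = (1/3, 1/3)
2. Q lies on line UA with UQ:QA = 5:1 ⇒ Q = (5/18, 5/18)
through S parallel to AD: direction (2/3, -1/3); meets QA at W = (2/3, 2/3)
W = Q + t·(A−Q) with t = 7

t = 7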